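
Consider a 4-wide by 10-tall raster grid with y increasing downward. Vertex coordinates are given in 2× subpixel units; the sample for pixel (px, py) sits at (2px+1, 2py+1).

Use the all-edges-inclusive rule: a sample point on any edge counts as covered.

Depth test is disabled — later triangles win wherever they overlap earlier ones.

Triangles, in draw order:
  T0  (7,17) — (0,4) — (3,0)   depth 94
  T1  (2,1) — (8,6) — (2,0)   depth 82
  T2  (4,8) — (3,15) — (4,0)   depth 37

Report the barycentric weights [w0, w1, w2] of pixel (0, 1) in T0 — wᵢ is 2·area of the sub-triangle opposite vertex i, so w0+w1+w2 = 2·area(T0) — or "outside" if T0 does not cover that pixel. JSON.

T0:
  2·area = 67
  edge (7, 17)→(0, 4): d=(-7,-13) inclusive
  edge (0, 4)→(3, 0): d=(3,-4) inclusive
  edge (3, 0)→(7, 17): d=(4,17) inclusive
    (1,0)@(3, 1): e=[60,3,4] → █
    (2,0)@(5, 1): e=[86,11,-30] → ·
    (0,1)@(1, 3): e=[20,1,46] → █
    (2,1)@(5, 3): e=[72,17,-22] → ·
    (0,2)@(1, 5): e=[6,7,54] → █
    (2,2)@(5, 5): e=[58,23,-14] → ·
    (0,3)@(1, 7): e=[-8,13,62] → ·
    (1,3)@(3, 7): e=[18,21,28] → █
    (2,3)@(5, 7): e=[44,29,-6] → ·
    (1,4)@(3, 9): e=[4,27,36] → █
    (2,4)@(5, 9): e=[30,35,2] → █
    (3,4)@(7, 9): e=[56,43,-32] → ·
    (3,8)@(7, 17): e=[0,67,0] → █  [on edge]
  covered (11 px):
    · █ · ·
    █ █ · ·
    █ █ · ·
    · █ · ·
    · █ █ ·
    · · █ ·
    · · █ ·
    · · · ·
    · · · █
    · · · ·
T1:
  2·area = 6  (B↔C swapped to make it positive)
  edge (2, 1)→(2, 0): d=(0,-1) inclusive
  edge (2, 0)→(8, 6): d=(6,6) inclusive
  edge (8, 6)→(2, 1): d=(-6,-5) inclusive
    (1,0)@(3, 1): e=[1,0,5] → █  [on edge]
    (2,0)@(5, 1): e=[3,-12,15] → ·
    (1,1)@(3, 3): e=[1,12,-7] → ·
    (2,1)@(5, 3): e=[3,0,3] → █  [on edge]
    (3,1)@(7, 3): e=[5,-12,13] → ·
    (2,2)@(5, 5): e=[3,12,-9] → ·
    (3,2)@(7, 5): e=[5,0,1] → █  [on edge]
    (3,3)@(7, 7): e=[5,12,-11] → ·
  covered (3 px):
    · █ · ·
    · · █ ·
    · · · █
    · · · ·
    · · · ·
    · · · ·
    · · · ·
    · · · ·
    · · · ·
    · · · ·
T2:
  2·area = 8
  edge (4, 8)→(3, 15): d=(-1,7) inclusive
  edge (3, 15)→(4, 0): d=(1,-15) inclusive
  edge (4, 0)→(4, 8): d=(0,8) inclusive
    (2,0)@(5, 1): e=[0,16,-8] → ·  [on edge]
    (1,7)@(3, 15): e=[0,0,8] → █  [on edge]
    (2,7)@(5, 15): e=[-14,30,-8] → ·
    (1,8)@(3, 17): e=[-2,2,8] → ·
  covered (1 px):
    · · · ·
    · · · ·
    · · · ·
    · · · ·
    · · · ·
    · · · ·
    · · · ·
    · █ · ·
    · · · ·
    · · · ·

Result: [1,46,20]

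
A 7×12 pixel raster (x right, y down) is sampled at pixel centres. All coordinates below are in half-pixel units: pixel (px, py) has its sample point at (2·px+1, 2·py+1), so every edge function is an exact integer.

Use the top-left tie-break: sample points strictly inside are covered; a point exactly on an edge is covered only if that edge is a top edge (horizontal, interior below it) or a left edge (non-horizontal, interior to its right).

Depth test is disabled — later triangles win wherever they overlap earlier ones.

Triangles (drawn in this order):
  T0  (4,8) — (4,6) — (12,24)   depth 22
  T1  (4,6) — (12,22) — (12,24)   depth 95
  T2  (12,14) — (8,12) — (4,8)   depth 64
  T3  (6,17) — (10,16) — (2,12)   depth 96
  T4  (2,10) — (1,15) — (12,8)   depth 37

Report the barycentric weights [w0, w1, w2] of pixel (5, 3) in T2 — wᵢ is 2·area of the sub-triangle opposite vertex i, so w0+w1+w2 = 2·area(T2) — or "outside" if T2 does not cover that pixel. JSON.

T0:
  2·area = 16
  edge (4, 8)→(4, 6): d=(0,-2) top-left  bias=+0
  edge (4, 6)→(12, 24): d=(8,18) right/bottom  bias=-1
  edge (12, 24)→(4, 8): d=(-8,-16) top-left  bias=+0
    (2,4)@(5, 9): e=[2,6,8] → X
    (3,4)@(7, 9): e=[6,-30,40] → .
    (2,5)@(5, 11): e=[2,22,-8] → .
    (3,6)@(7, 13): e=[6,2,8] → X
    (4,6)@(9, 13): e=[10,-34,40] → .
    (3,7)@(7, 15): e=[6,18,-8] → .
  covered (2 px):
    . . . . . . .
    . . . . . . .
    . . . . . . .
    . . . . . . .
    . . X . . . .
    . . . . . . .
    . . . X . . .
    . . . . . . .
    . . . . . . .
    . . . . . . .
    . . . . . . .
    . . . . . . .
T1:
  2·area = 16
  edge (4, 6)→(12, 22): d=(8,16) right/bottom  bias=-1
  edge (12, 22)→(12, 24): d=(0,2) right/bottom  bias=-1
  edge (12, 24)→(4, 6): d=(-8,-18) top-left  bias=+0
    (4,8)@(9, 17): e=[8,6,2] → X
    (5,8)@(11, 17): e=[-24,2,38] → .
    (4,9)@(9, 19): e=[24,6,-14] → .
    (5,10)@(11, 21): e=[8,2,6] → X
    (6,10)@(13, 21): e=[-24,-2,42] → .
    (5,11)@(11, 23): e=[24,2,-10] → .
  covered (2 px):
    . . . . . . .
    . . . . . . .
    . . . . . . .
    . . . . . . .
    . . . . . . .
    . . . . . . .
    . . . . . . .
    . . . . . . .
    . . . . X . .
    . . . . . . .
    . . . . . X .
    . . . . . . .
T2:
  2·area = 8
  edge (12, 14)→(8, 12): d=(-4,-2) top-left  bias=+0
  edge (8, 12)→(4, 8): d=(-4,-4) top-left  bias=+0
  edge (4, 8)→(12, 14): d=(8,6) right/bottom  bias=-1
    (0,2)@(1, 5): e=[14,0,-6] → .  [on edge]
    (1,3)@(3, 7): e=[10,0,-2] → .  [on edge]
    (2,4)@(5, 9): e=[6,0,2] → X  [on edge]
    (3,4)@(7, 9): e=[10,8,-10] → .
    (2,5)@(5, 11): e=[-2,-8,18] → .
    (3,5)@(7, 11): e=[2,0,6] → X  [on edge]
    (4,5)@(9, 11): e=[6,8,-6] → .
    (3,6)@(7, 13): e=[-6,-8,22] → .
    (4,6)@(9, 13): e=[-2,0,10] → .  [on edge]
    (5,7)@(11, 15): e=[-6,0,14] → .  [on edge]
    (6,8)@(13, 17): e=[-10,0,18] → .  [on edge]
  covered (2 px):
    . . . . . . .
    . . . . . . .
    . . . . . . .
    . . . . . . .
    . . X . . . .
    . . . X . . .
    . . . . . . .
    . . . . . . .
    . . . . . . .
    . . . . . . .
    . . . . . . .
    . . . . . . .
T3:
  2·area = 24  (B↔C swapped to make it positive)
  edge (6, 17)→(2, 12): d=(-4,-5) top-left  bias=+0
  edge (2, 12)→(10, 16): d=(8,4) right/bottom  bias=-1
  edge (10, 16)→(6, 17): d=(-4,1) right/bottom  bias=-1
    (1,6)@(3, 13): e=[1,4,19] → X
    (2,6)@(5, 13): e=[11,-4,17] → .
    (1,7)@(3, 15): e=[-7,20,11] → .
    (2,7)@(5, 15): e=[3,12,9] → X
    (3,7)@(7, 15): e=[13,4,7] → X
    (4,7)@(9, 15): e=[23,-4,5] → .
    (2,8)@(5, 17): e=[-5,28,1] → .
    (3,8)@(7, 17): e=[5,20,-1] → .
  covered (3 px):
    . . . . . . .
    . . . . . . .
    . . . . . . .
    . . . . . . .
    . . . . . . .
    . . . . . . .
    . X . . . . .
    . . X X . . .
    . . . . . . .
    . . . . . . .
    . . . . . . .
    . . . . . . .
T4:
  2·area = 48  (B↔C swapped to make it positive)
  edge (2, 10)→(12, 8): d=(10,-2) top-left  bias=+0
  edge (12, 8)→(1, 15): d=(-11,7) right/bottom  bias=-1
  edge (1, 15)→(2, 10): d=(1,-5) top-left  bias=+0
    (1,2)@(3, 5): e=[-48,96,0] → .  [on edge]
    (3,4)@(7, 9): e=[0,24,24] → X  [on edge]
    (4,4)@(9, 9): e=[4,10,34] → X
    (5,4)@(11, 9): e=[8,-4,44] → .
    (1,5)@(3, 11): e=[12,30,6] → X
    (2,5)@(5, 11): e=[16,16,16] → X
    (4,5)@(9, 11): e=[24,-12,36] → .
    (1,6)@(3, 13): e=[32,8,8] → X
    (2,6)@(5, 13): e=[36,-6,18] → .
    (3,6)@(7, 13): e=[40,-20,28] → .
    (0,7)@(1, 15): e=[48,0,0] → .  [on edge]
    (1,7)@(3, 15): e=[52,-14,10] → .
  covered (6 px):
    . . . . . . .
    . . . . . . .
    . . . . . . .
    . . . . . . .
    . . . X X . .
    . X X X . . .
    . X . . . . .
    . . . . . . .
    . . . . . . .
    . . . . . . .
    . . . . . . .
    . . . . . . .

Final: "outside"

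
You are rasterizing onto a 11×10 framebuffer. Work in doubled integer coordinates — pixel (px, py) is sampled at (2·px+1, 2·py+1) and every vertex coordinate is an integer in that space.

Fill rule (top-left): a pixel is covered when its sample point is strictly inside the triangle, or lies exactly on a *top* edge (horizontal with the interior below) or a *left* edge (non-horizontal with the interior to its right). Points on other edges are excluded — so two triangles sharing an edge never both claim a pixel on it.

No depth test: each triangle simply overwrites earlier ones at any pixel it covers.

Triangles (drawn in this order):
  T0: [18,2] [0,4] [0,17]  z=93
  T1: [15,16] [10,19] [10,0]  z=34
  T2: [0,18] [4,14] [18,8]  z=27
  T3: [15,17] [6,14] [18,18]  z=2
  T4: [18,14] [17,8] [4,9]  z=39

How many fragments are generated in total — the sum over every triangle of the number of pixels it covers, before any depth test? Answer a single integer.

T0:
  2·area = 234  (B↔C swapped to make it positive)
  edge (18, 2)→(0, 17): d=(-18,15) right/bottom  bias=-1
  edge (0, 17)→(0, 4): d=(0,-13) top-left  bias=+0
  edge (0, 4)→(18, 2): d=(18,-2) top-left  bias=+0
    (4,1)@(9, 3): e=[117,117,0] → X  [on edge]
    (5,1)@(11, 3): e=[87,143,4] → X
    (6,1)@(13, 3): e=[57,169,8] → X
    (7,1)@(15, 3): e=[27,195,12] → X
    (8,1)@(17, 3): e=[-3,221,16] → .
    (0,2)@(1, 5): e=[201,13,20] → X
    (1,2)@(3, 5): e=[171,39,24] → X
    (2,2)@(5, 5): e=[141,65,28] → X
    (3,2)@(7, 5): e=[111,91,32] → X
    (7,2)@(15, 5): e=[-9,195,48] → .
    (0,3)@(1, 7): e=[165,13,56] → X
    (6,3)@(13, 7): e=[-15,169,80] → .
  covered (29 px):
    . . . . . . . . . . .
    . . . . X X X X . . .
    X X X X X X X . . . .
    X X X X X X . . . . .
    X X X X X . . . . . .
    X X X X . . . . . . .
    X X . . . . . . . . .
    X . . . . . . . . . .
    . . . . . . . . . . .
    . . . . . . . . . . .
T1:
  2·area = 95
  edge (15, 16)→(10, 19): d=(-5,3) right/bottom  bias=-1
  edge (10, 19)→(10, 0): d=(0,-19) top-left  bias=+0
  edge (10, 0)→(15, 16): d=(5,16) right/bottom  bias=-1
    (5,2)@(11, 5): e=[67,19,9] → X
    (6,2)@(13, 5): e=[61,57,-23] → .
    (5,3)@(11, 7): e=[57,19,19] → X
    (6,3)@(13, 7): e=[51,57,-13] → .
    (5,4)@(11, 9): e=[47,19,29] → X
    (6,4)@(13, 9): e=[41,57,-3] → .
    (5,5)@(11, 11): e=[37,19,39] → X
    (6,5)@(13, 11): e=[31,57,7] → X
    (7,5)@(15, 11): e=[25,95,-25] → .
    (5,6)@(11, 13): e=[27,19,49] → X
    (7,6)@(15, 13): e=[15,95,-15] → .
    (5,7)@(11, 15): e=[17,19,59] → X
  covered (11 px):
    . . . . . . . . . . .
    . . . . . . . . . . .
    . . . . . X . . . . .
    . . . . . X . . . . .
    . . . . . X . . . . .
    . . . . . X X . . . .
    . . . . . X X . . . .
    . . . . . X X . . . .
    . . . . . X X . . . .
    . . . . . . . . . . .
T2:
  2·area = 32
  edge (0, 18)→(4, 14): d=(4,-4) top-left  bias=+0
  edge (4, 14)→(18, 8): d=(14,-6) top-left  bias=+0
  edge (18, 8)→(0, 18): d=(-18,10) right/bottom  bias=-1
    (8,0)@(17, 1): e=[0,-104,136] → .  [on edge]
    (7,1)@(15, 3): e=[0,-88,120] → .  [on edge]
    (6,2)@(13, 5): e=[0,-72,104] → .  [on edge]
    (5,3)@(11, 7): e=[0,-56,88] → .  [on edge]
    (4,4)@(9, 9): e=[0,-40,72] → .  [on edge]
    (3,5)@(7, 11): e=[0,-24,56] → .  [on edge]
    (5,5)@(11, 11): e=[16,0,16] → X  [on edge]
    (6,5)@(13, 11): e=[24,12,-4] → .
    (2,6)@(5, 13): e=[0,-8,40] → .  [on edge]
    (3,6)@(7, 13): e=[8,4,20] → X
    (4,6)@(9, 13): e=[16,16,0] → .  [on edge]
    (5,6)@(11, 13): e=[24,28,-20] → .
    (1,7)@(3, 15): e=[0,8,24] → X  [on edge]
    (0,8)@(1, 17): e=[0,24,8] → X  [on edge]
  covered (5 px):
    . . . . . . . . . . .
    . . . . . . . . . . .
    . . . . . . . . . . .
    . . . . . . . . . . .
    . . . . . . . . . . .
    . . . . . X . . . . .
    . . . X . . . . . . .
    . X X . . . . . . . .
    X . . . . . . . . . .
    . . . . . . . . . . .
T3:
  degenerate (2·area = 0) — covers nothing
T4:
  2·area = 79  (B↔C swapped to make it positive)
  edge (18, 14)→(4, 9): d=(-14,-5) top-left  bias=+0
  edge (4, 9)→(17, 8): d=(13,-1) top-left  bias=+0
  edge (17, 8)→(18, 14): d=(1,6) right/bottom  bias=-1
    (2,4)@(5, 9): e=[5,1,73] → X
    (3,4)@(7, 9): e=[15,3,61] → X
    (4,4)@(9, 9): e=[25,5,49] → X
    (5,4)@(11, 9): e=[35,7,37] → X
    (6,4)@(13, 9): e=[45,9,25] → X
    (7,4)@(15, 9): e=[55,11,13] → X
    (8,4)@(17, 9): e=[65,13,1] → X
    (9,4)@(19, 9): e=[75,15,-11] → .
    (2,5)@(5, 11): e=[-23,27,75] → .
    (3,5)@(7, 11): e=[-13,29,63] → .
    (4,5)@(9, 11): e=[-3,31,51] → .
    (5,5)@(11, 11): e=[7,33,39] → X
  covered (12 px):
    . . . . . . . . . . .
    . . . . . . . . . . .
    . . . . . . . . . . .
    . . . . . . . . . . .
    . . X X X X X X X . .
    . . . . . X X X X . .
    . . . . . . . . X . .
    . . . . . . . . . . .
    . . . . . . . . . . .
    . . . . . . . . . . .

Final: 57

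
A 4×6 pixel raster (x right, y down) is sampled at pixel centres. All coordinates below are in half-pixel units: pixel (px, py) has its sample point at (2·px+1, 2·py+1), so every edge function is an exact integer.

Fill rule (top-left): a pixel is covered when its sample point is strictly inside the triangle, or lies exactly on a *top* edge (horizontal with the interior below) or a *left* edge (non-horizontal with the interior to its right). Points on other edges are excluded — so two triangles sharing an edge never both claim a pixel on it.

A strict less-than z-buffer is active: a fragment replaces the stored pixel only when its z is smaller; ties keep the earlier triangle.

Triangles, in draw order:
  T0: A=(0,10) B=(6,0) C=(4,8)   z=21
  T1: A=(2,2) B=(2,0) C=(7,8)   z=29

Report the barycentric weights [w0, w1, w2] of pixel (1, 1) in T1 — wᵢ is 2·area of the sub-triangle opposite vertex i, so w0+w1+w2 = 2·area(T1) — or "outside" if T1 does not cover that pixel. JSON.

T0:
  2·area = 28
  edge (0, 10)→(6, 0): d=(6,-10) top-left  bias=+0
  edge (6, 0)→(4, 8): d=(-2,8) right/bottom  bias=-1
  edge (4, 8)→(0, 10): d=(-4,2) right/bottom  bias=-1
    (2,1)@(5, 3): e=[8,2,18] → █
    (3,1)@(7, 3): e=[28,-14,14] → ·
    (1,2)@(3, 5): e=[0,14,14] → █  [on edge]
    (2,2)@(5, 5): e=[20,-2,10] → ·
    (1,3)@(3, 7): e=[12,10,6] → █
    (2,3)@(5, 7): e=[32,-6,2] → ·
    (0,4)@(1, 9): e=[4,22,2] → █
    (1,4)@(3, 9): e=[24,6,-2] → ·
    (0,5)@(1, 11): e=[16,18,-6] → ·
  covered (4 px):
    · · · ·
    · · █ ·
    · █ · ·
    · █ · ·
    █ · · ·
    · · · ·
T1:
  2·area = 10
  edge (2, 2)→(2, 0): d=(0,-2) top-left  bias=+0
  edge (2, 0)→(7, 8): d=(5,8) right/bottom  bias=-1
  edge (7, 8)→(2, 2): d=(-5,-6) top-left  bias=+0
    (1,1)@(3, 3): e=[2,7,1] → █
    (2,1)@(5, 3): e=[6,-9,13] → ·
    (1,2)@(3, 5): e=[2,17,-9] → ·
    (2,2)@(5, 5): e=[6,1,3] → █
    (3,2)@(7, 5): e=[10,-15,15] → ·
    (2,3)@(5, 7): e=[6,11,-7] → ·
  covered (2 px):
    · · · ·
    · █ · ·
    · · █ ·
    · · · ·
    · · · ·
    · · · ·

Answer: [7,1,2]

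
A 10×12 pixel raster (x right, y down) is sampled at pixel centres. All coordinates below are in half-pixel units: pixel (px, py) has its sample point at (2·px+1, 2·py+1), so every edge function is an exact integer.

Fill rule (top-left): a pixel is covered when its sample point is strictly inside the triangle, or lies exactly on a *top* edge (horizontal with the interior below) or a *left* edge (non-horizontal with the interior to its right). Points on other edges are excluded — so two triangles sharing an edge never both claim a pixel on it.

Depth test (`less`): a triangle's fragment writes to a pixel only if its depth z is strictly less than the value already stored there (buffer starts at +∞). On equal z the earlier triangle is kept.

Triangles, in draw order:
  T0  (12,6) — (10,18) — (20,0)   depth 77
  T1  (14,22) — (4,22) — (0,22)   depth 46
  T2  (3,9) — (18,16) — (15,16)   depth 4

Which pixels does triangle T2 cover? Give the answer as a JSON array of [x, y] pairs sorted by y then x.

T0:
  2·area = 84  (B↔C swapped to make it positive)
  edge (12, 6)→(20, 0): d=(8,-6) top-left  bias=+0
  edge (20, 0)→(10, 18): d=(-10,18) right/bottom  bias=-1
  edge (10, 18)→(12, 6): d=(2,-12) top-left  bias=+0
    (9,0)@(19, 1): e=[2,8,74] → █
    (8,1)@(17, 3): e=[6,24,54] → █
    (9,1)@(19, 3): e=[18,-12,78] → ·
    (7,2)@(15, 5): e=[10,40,34] → █
    (9,2)@(19, 5): e=[34,-32,82] → ·
    (6,3)@(13, 7): e=[14,56,14] → █
    (8,3)@(17, 7): e=[38,-16,62] → ·
    (6,4)@(13, 9): e=[30,36,18] → █
    (7,4)@(15, 9): e=[42,0,42] → ·  [on edge]
    (6,5)@(13, 11): e=[46,16,22] → █
    (7,5)@(15, 11): e=[58,-20,46] → ·
    (5,6)@(11, 13): e=[50,32,2] → █
  covered (10 px):
    · · · · · · · · · █
    · · · · · · · · █ ·
    · · · · · · · █ █ ·
    · · · · · · █ █ · ·
    · · · · · · █ · · ·
    · · · · · · █ · · ·
    · · · · · █ · · · ·
    · · · · · █ · · · ·
    · · · · · · · · · ·
    · · · · · · · · · ·
    · · · · · · · · · ·
    · · · · · · · · · ·
T1:
  degenerate (2·area = 0) — covers nothing
T2:
  2·area = 21
  edge (3, 9)→(18, 16): d=(15,7) right/bottom  bias=-1
  edge (18, 16)→(15, 16): d=(-3,0) right/bottom  bias=-1
  edge (15, 16)→(3, 9): d=(-12,-7) top-left  bias=+0
    (1,4)@(3, 9): e=[0,21,0] → ·  [on edge]
    (3,5)@(7, 11): e=[2,15,4] → █
    (4,5)@(9, 11): e=[-12,15,18] → ·
    (3,6)@(7, 13): e=[32,9,-20] → ·
    (5,6)@(11, 13): e=[4,9,8] → █
    (6,6)@(13, 13): e=[-10,9,22] → ·
    (5,7)@(11, 15): e=[34,3,-16] → ·
    (7,7)@(15, 15): e=[6,3,12] → █
    (8,7)@(17, 15): e=[-8,3,26] → ·
    (7,8)@(15, 17): e=[36,-3,-12] → ·
  covered (3 px):
    · · · · · · · · · ·
    · · · · · · · · · ·
    · · · · · · · · · ·
    · · · · · · · · · ·
    · · · · · · · · · ·
    · · · █ · · · · · ·
    · · · · · █ · · · ·
    · · · · · · · █ · ·
    · · · · · · · · · ·
    · · · · · · · · · ·
    · · · · · · · · · ·
    · · · · · · · · · ·

Answer: [[3,5],[5,6],[7,7]]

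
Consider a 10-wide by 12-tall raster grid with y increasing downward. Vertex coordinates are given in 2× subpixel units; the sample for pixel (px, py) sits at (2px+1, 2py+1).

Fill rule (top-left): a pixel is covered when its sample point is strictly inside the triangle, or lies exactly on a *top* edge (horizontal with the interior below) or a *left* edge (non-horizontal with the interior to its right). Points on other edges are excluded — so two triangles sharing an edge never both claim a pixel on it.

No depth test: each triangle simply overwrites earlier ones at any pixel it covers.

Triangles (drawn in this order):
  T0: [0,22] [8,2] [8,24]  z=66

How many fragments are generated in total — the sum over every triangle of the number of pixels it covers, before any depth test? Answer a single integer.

T0:
  2·area = 176
  edge (0, 22)→(8, 2): d=(8,-20) top-left  bias=+0
  edge (8, 2)→(8, 24): d=(0,22) right/bottom  bias=-1
  edge (8, 24)→(0, 22): d=(-8,-2) top-left  bias=+0
    (3,2)@(7, 5): e=[4,22,150] → █
    (4,2)@(9, 5): e=[44,-22,154] → ·
    (3,3)@(7, 7): e=[20,22,134] → █
    (4,3)@(9, 7): e=[60,-22,138] → ·
    (3,4)@(7, 9): e=[36,22,118] → █
    (4,4)@(9, 9): e=[76,-22,122] → ·
    (2,5)@(5, 11): e=[12,66,98] → █
    (4,5)@(9, 11): e=[92,-22,106] → ·
    (2,6)@(5, 13): e=[28,66,82] → █
    (4,6)@(9, 13): e=[108,-22,90] → ·
    (1,7)@(3, 15): e=[4,110,62] → █
    (4,7)@(9, 15): e=[124,-22,74] → ·
  covered (22 px):
    · · · · · · · · · ·
    · · · · · · · · · ·
    · · · █ · · · · · ·
    · · · █ · · · · · ·
    · · · █ · · · · · ·
    · · █ █ · · · · · ·
    · · █ █ · · · · · ·
    · █ █ █ · · · · · ·
    · █ █ █ · · · · · ·
    · █ █ █ · · · · · ·
    █ █ █ █ · · · · · ·
    · · █ █ · · · · · ·

Result: 22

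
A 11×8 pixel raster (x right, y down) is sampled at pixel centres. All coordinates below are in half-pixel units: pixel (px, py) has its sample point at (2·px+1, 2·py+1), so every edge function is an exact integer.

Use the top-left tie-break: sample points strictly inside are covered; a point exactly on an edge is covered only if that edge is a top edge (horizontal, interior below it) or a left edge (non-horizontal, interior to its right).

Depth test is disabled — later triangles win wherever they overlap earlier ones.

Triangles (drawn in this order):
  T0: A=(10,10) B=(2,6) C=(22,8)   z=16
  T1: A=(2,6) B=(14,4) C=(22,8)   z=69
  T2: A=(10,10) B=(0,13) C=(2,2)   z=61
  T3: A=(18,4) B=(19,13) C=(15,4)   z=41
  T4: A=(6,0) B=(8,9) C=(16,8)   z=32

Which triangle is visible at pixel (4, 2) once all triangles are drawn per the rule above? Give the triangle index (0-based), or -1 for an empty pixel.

T0:
  2·area = 64
  edge (10, 10)→(2, 6): d=(-8,-4) top-left  bias=+0
  edge (2, 6)→(22, 8): d=(20,2) right/bottom  bias=-1
  edge (22, 8)→(10, 10): d=(-12,2) right/bottom  bias=-1
    (2,3)@(5, 7): e=[4,14,46] → #
    (3,3)@(7, 7): e=[12,10,42] → #
    (4,3)@(9, 7): e=[20,6,38] → #
    (5,3)@(11, 7): e=[28,2,34] → #
    (6,3)@(13, 7): e=[36,-2,30] → ·
    (2,4)@(5, 9): e=[-12,54,22] → ·
    (3,4)@(7, 9): e=[-4,50,18] → ·
    (4,4)@(9, 9): e=[4,46,14] → #
    (6,4)@(13, 9): e=[20,38,6] → #
    (7,4)@(15, 9): e=[28,34,2] → #
    (8,4)@(17, 9): e=[36,30,-2] → ·
    (4,5)@(9, 11): e=[-12,86,-10] → ·
  covered (8 px):
    · · · · · · · · · · ·
    · · · · · · · · · · ·
    · · · · · · · · · · ·
    · · # # # # · · · · ·
    · · · · # # # # · · ·
    · · · · · · · · · · ·
    · · · · · · · · · · ·
    · · · · · · · · · · ·
T1:
  2·area = 64
  edge (2, 6)→(14, 4): d=(12,-2) top-left  bias=+0
  edge (14, 4)→(22, 8): d=(8,4) right/bottom  bias=-1
  edge (22, 8)→(2, 6): d=(-20,-2) top-left  bias=+0
    (4,2)@(9, 5): e=[2,28,34] → #
    (5,2)@(11, 5): e=[6,20,38] → #
    (6,2)@(13, 5): e=[10,12,42] → #
    (7,2)@(15, 5): e=[14,4,46] → #
    (8,2)@(17, 5): e=[18,-4,50] → ·
    (4,3)@(9, 7): e=[26,44,-6] → ·
    (5,3)@(11, 7): e=[30,36,-2] → ·
    (6,3)@(13, 7): e=[34,28,2] → #
    (8,3)@(17, 7): e=[42,12,10] → #
    (9,3)@(19, 7): e=[46,4,14] → #
    (10,3)@(21, 7): e=[50,-4,18] → ·
    (6,4)@(13, 9): e=[58,44,-38] → ·
  covered (8 px):
    · · · · · · · · · · ·
    · · · · · · · · · · ·
    · · · · # # # # · · ·
    · · · · · · # # # # ·
    · · · · · · · · · · ·
    · · · · · · · · · · ·
    · · · · · · · · · · ·
    · · · · · · · · · · ·
T2:
  2·area = 104
  edge (10, 10)→(0, 13): d=(-10,3) right/bottom  bias=-1
  edge (0, 13)→(2, 2): d=(2,-11) top-left  bias=+0
  edge (2, 2)→(10, 10): d=(8,8) right/bottom  bias=-1
    (0,0)@(1, 1): e=[117,-13,0] → ·  [on edge]
    (1,1)@(3, 3): e=[91,13,0] → ·  [on edge]
    (1,2)@(3, 5): e=[71,17,16] → #
    (2,2)@(5, 5): e=[65,39,0] → ·  [on edge]
    (1,3)@(3, 7): e=[51,21,32] → #
    (2,3)@(5, 7): e=[45,43,16] → #
    (3,3)@(7, 7): e=[39,65,0] → ·  [on edge]
    (0,4)@(1, 9): e=[37,3,64] → #
    (3,4)@(7, 9): e=[19,69,16] → #
    (4,4)@(9, 9): e=[13,91,0] → ·  [on edge]
    (0,5)@(1, 11): e=[17,7,80] → #
    (3,5)@(7, 11): e=[-1,73,32] → ·
    (5,5)@(11, 11): e=[-13,117,0] → ·  [on edge]
    (6,6)@(13, 13): e=[-39,143,0] → ·  [on edge]
    (7,7)@(15, 15): e=[-65,169,0] → ·  [on edge]
  covered (10 px):
    · · · · · · · · · · ·
    · · · · · · · · · · ·
    · # · · · · · · · · ·
    · # # · · · · · · · ·
    # # # # · · · · · · ·
    # # # · · · · · · · ·
    · · · · · · · · · · ·
    · · · · · · · · · · ·
T3:
  2·area = 27
  edge (18, 4)→(19, 13): d=(1,9) right/bottom  bias=-1
  edge (19, 13)→(15, 4): d=(-4,-9) top-left  bias=+0
  edge (15, 4)→(18, 4): d=(3,0) top-left  bias=+0
    (8,2)@(17, 5): e=[10,14,3] → #
    (9,2)@(19, 5): e=[-8,32,3] → ·
    (8,3)@(17, 7): e=[12,6,9] → #
    (9,3)@(19, 7): e=[-6,24,9] → ·
    (8,4)@(17, 9): e=[14,-2,15] → ·
    (9,6)@(19, 13): e=[0,0,27] → ·  [on edge]
  covered (2 px):
    · · · · · · · · · · ·
    · · · · · · · · · · ·
    · · · · · · · · # · ·
    · · · · · · · · # · ·
    · · · · · · · · · · ·
    · · · · · · · · · · ·
    · · · · · · · · · · ·
    · · · · · · · · · · ·
T4:
  2·area = 74  (B↔C swapped to make it positive)
  edge (6, 0)→(16, 8): d=(10,8) right/bottom  bias=-1
  edge (16, 8)→(8, 9): d=(-8,1) right/bottom  bias=-1
  edge (8, 9)→(6, 0): d=(-2,-9) top-left  bias=+0
    (3,0)@(7, 1): e=[2,65,7] → #
    (4,0)@(9, 1): e=[-14,63,25] → ·
    (3,1)@(7, 3): e=[22,49,3] → #
    (4,1)@(9, 3): e=[6,47,21] → #
    (5,1)@(11, 3): e=[-10,45,39] → ·
    (3,2)@(7, 5): e=[42,33,-1] → ·
    (4,2)@(9, 5): e=[26,31,17] → #
    (5,2)@(11, 5): e=[10,29,35] → #
    (6,2)@(13, 5): e=[-6,27,53] → ·
    (4,3)@(9, 7): e=[46,15,13] → #
    (6,3)@(13, 7): e=[14,11,49] → #
    (7,3)@(15, 7): e=[-2,9,67] → ·
  covered (8 px):
    · · · # · · · · · · ·
    · · · # # · · · · · ·
    · · · · # # · · · · ·
    · · · · # # # · · · ·
    · · · · · · · · · · ·
    · · · · · · · · · · ·
    · · · · · · · · · · ·
    · · · · · · · · · · ·

Z-buffer (winner per pixel, '.' = empty):
  . . . 4 . . . . . . .
  . . . 4 4 . . . . . .
  . 2 . . 4 4 1 1 3 . .
  . 2 2 0 4 4 4 1 3 1 .
  2 2 2 2 0 0 0 0 . . .
  2 2 2 . . . . . . . .
  . . . . . . . . . . .
  . . . . . . . . . . .

Answer: 4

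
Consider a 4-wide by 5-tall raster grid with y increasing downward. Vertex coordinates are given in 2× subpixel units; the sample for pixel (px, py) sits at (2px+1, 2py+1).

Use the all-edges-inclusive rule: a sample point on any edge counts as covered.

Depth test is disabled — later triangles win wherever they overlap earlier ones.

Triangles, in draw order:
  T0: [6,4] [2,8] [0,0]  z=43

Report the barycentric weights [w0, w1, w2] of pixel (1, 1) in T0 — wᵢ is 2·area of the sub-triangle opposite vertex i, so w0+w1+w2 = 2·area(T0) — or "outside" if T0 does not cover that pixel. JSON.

T0:
  2·area = 40
  edge (6, 4)→(2, 8): d=(-4,4) inclusive
  edge (2, 8)→(0, 0): d=(-2,-8) inclusive
  edge (0, 0)→(6, 4): d=(6,4) inclusive
    (0,0)@(1, 1): e=[32,6,2] → █
    (1,0)@(3, 1): e=[24,22,-6] → ·
    (0,1)@(1, 3): e=[24,2,14] → █
    (1,1)@(3, 3): e=[16,18,6] → █
    (2,1)@(5, 3): e=[8,34,-2] → ·
    (3,1)@(7, 3): e=[0,50,-10] → ·  [on edge]
    (0,2)@(1, 5): e=[16,-2,26] → ·
    (1,2)@(3, 5): e=[8,14,18] → █
    (2,2)@(5, 5): e=[0,30,10] → █  [on edge]
    (3,2)@(7, 5): e=[-8,46,2] → ·
    (1,3)@(3, 7): e=[0,10,30] → █  [on edge]
    (2,3)@(5, 7): e=[-8,26,22] → ·
    (0,4)@(1, 9): e=[0,-10,50] → ·  [on edge]
  covered (6 px):
    █ · · ·
    █ █ · ·
    · █ █ ·
    · █ · ·
    · · · ·

Result: [18,6,16]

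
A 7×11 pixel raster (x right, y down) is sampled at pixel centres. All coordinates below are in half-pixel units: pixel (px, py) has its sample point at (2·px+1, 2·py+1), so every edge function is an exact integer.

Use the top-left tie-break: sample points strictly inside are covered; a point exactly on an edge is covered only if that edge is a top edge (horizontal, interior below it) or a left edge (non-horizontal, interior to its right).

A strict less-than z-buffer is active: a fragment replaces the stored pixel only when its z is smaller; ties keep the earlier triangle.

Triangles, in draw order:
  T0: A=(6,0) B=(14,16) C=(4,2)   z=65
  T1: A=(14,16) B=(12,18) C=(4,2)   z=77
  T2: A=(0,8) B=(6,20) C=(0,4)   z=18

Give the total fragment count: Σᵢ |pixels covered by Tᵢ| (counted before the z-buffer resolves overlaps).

T0:
  2·area = 48
  edge (6, 0)→(14, 16): d=(8,16) right/bottom  bias=-1
  edge (14, 16)→(4, 2): d=(-10,-14) top-left  bias=+0
  edge (4, 2)→(6, 0): d=(2,-2) top-left  bias=+0
    (2,0)@(5, 1): e=[24,24,0] → X  [on edge]
    (3,0)@(7, 1): e=[-8,52,4] → .
    (1,1)@(3, 3): e=[72,-24,0] → .  [on edge]
    (2,1)@(5, 3): e=[40,4,4] → X
    (3,1)@(7, 3): e=[8,32,8] → X
    (4,1)@(9, 3): e=[-24,60,12] → .
    (0,2)@(1, 5): e=[120,-72,0] → .  [on edge]
    (2,2)@(5, 5): e=[56,-16,8] → .
    (3,2)@(7, 5): e=[24,12,12] → X
    (4,2)@(9, 5): e=[-8,40,16] → .
    (3,3)@(7, 7): e=[40,-8,16] → .
    (4,3)@(9, 7): e=[8,20,20] → X
    (4,4)@(9, 9): e=[24,0,24] → X  [on edge]
  covered (7 px):
    . . X . . . .
    . . X X . . .
    . . . X . . .
    . . . . X . .
    . . . . X . .
    . . . . . X .
    . . . . . . .
    . . . . . . .
    . . . . . . .
    . . . . . . .
    . . . . . . .
T1:
  2·area = 48
  edge (14, 16)→(12, 18): d=(-2,2) right/bottom  bias=-1
  edge (12, 18)→(4, 2): d=(-8,-16) top-left  bias=+0
  edge (4, 2)→(14, 16): d=(10,14) right/bottom  bias=-1
    (3,3)@(7, 7): e=[32,8,8] → X
    (4,3)@(9, 7): e=[28,40,-20] → .
    (3,4)@(7, 9): e=[28,-8,28] → .
    (4,4)@(9, 9): e=[24,24,0] → .  [on edge]
    (4,5)@(9, 11): e=[20,8,20] → X
    (5,5)@(11, 11): e=[16,40,-8] → .
    (4,6)@(9, 13): e=[16,-8,40] → .
    (5,6)@(11, 13): e=[12,24,12] → X
    (6,6)@(13, 13): e=[8,56,-16] → .
    (5,7)@(11, 15): e=[8,8,32] → X
    (6,7)@(13, 15): e=[4,40,4] → X
    (5,8)@(11, 17): e=[4,-8,52] → .
    (6,8)@(13, 17): e=[0,24,24] → .  [on edge]
    (5,9)@(11, 19): e=[0,-24,72] → .  [on edge]
    (4,10)@(9, 21): e=[0,-72,120] → .  [on edge]
  covered (5 px):
    . . . . . . .
    . . . . . . .
    . . . . . . .
    . . . X . . .
    . . . . . . .
    . . . . X . .
    . . . . . X .
    . . . . . X X
    . . . . . . .
    . . . . . . .
    . . . . . . .
T2:
  2·area = 24  (B↔C swapped to make it positive)
  edge (0, 8)→(0, 4): d=(0,-4) top-left  bias=+0
  edge (0, 4)→(6, 20): d=(6,16) right/bottom  bias=-1
  edge (6, 20)→(0, 8): d=(-6,-12) top-left  bias=+0
    (0,3)@(1, 7): e=[4,2,18] → X
    (1,3)@(3, 7): e=[12,-30,42] → .
    (0,4)@(1, 9): e=[4,14,6] → X
    (1,4)@(3, 9): e=[12,-18,30] → .
    (0,5)@(1, 11): e=[4,26,-6] → .
    (1,6)@(3, 13): e=[12,6,6] → X
    (2,6)@(5, 13): e=[20,-26,30] → .
    (1,7)@(3, 15): e=[12,18,-6] → .
  covered (3 px):
    . . . . . . .
    . . . . . . .
    . . . . . . .
    X . . . . . .
    X . . . . . .
    . . . . . . .
    . X . . . . .
    . . . . . . .
    . . . . . . .
    . . . . . . .
    . . . . . . .

Result: 15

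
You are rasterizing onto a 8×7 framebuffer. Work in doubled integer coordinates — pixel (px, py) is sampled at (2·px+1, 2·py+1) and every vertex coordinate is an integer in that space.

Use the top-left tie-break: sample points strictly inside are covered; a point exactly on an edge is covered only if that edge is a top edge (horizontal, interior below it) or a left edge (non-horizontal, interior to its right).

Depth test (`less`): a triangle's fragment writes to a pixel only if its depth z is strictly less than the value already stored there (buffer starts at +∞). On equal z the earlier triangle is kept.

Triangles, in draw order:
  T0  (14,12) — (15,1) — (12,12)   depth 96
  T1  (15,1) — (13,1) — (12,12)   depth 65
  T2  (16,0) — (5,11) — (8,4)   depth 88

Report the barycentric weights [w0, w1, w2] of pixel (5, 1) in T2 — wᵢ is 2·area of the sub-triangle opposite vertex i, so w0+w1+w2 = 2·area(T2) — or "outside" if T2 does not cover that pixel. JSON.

T0:
  2·area = 22  (B↔C swapped to make it positive)
  edge (14, 12)→(12, 12): d=(-2,0) right/bottom  bias=-1
  edge (12, 12)→(15, 1): d=(3,-11) top-left  bias=+0
  edge (15, 1)→(14, 12): d=(-1,11) right/bottom  bias=-1
    (7,0)@(15, 1): e=[22,0,0] → .  [on edge]
    (6,4)@(13, 9): e=[6,2,14] → X
    (7,4)@(15, 9): e=[6,24,-8] → .
    (6,5)@(13, 11): e=[2,8,12] → X
    (7,5)@(15, 11): e=[2,30,-10] → .
    (6,6)@(13, 13): e=[-2,14,10] → .
  covered (2 px):
    . . . . . . . .
    . . . . . . . .
    . . . . . . . .
    . . . . . . . .
    . . . . . . X .
    . . . . . . X .
    . . . . . . . .
T1:
  2·area = 22  (B↔C swapped to make it positive)
  edge (15, 1)→(12, 12): d=(-3,11) right/bottom  bias=-1
  edge (12, 12)→(13, 1): d=(1,-11) top-left  bias=+0
  edge (13, 1)→(15, 1): d=(2,0) top-left  bias=+0
    (0,0)@(1, 1): e=[154,-132,0] → .  [on edge]
    (1,0)@(3, 1): e=[132,-110,0] → .  [on edge]
    (2,0)@(5, 1): e=[110,-88,0] → .  [on edge]
    (3,0)@(7, 1): e=[88,-66,0] → .  [on edge]
    (4,0)@(9, 1): e=[66,-44,0] → .  [on edge]
    (5,0)@(11, 1): e=[44,-22,0] → .  [on edge]
    (6,0)@(13, 1): e=[22,0,0] → X  [on edge]
    (7,0)@(15, 1): e=[0,22,0] → .  [on edge]
    (6,1)@(13, 3): e=[16,2,4] → X
    (7,1)@(15, 3): e=[-6,24,4] → .
    (6,2)@(13, 5): e=[10,4,8] → X
    (7,2)@(15, 5): e=[-12,26,8] → .
  covered (4 px):
    . . . . . . X .
    . . . . . . X .
    . . . . . . X .
    . . . . . . X .
    . . . . . . . .
    . . . . . . . .
    . . . . . . . .
T2:
  2·area = 44
  edge (16, 0)→(5, 11): d=(-11,11) right/bottom  bias=-1
  edge (5, 11)→(8, 4): d=(3,-7) top-left  bias=+0
  edge (8, 4)→(16, 0): d=(8,-4) top-left  bias=+0
    (7,0)@(15, 1): e=[0,40,4] → .  [on edge]
    (5,1)@(11, 3): e=[22,18,4] → X
    (6,1)@(13, 3): e=[0,32,12] → .  [on edge]
    (4,2)@(9, 5): e=[22,10,12] → X
    (5,2)@(11, 5): e=[0,24,20] → .  [on edge]
    (3,3)@(7, 7): e=[22,2,20] → X
    (4,3)@(9, 7): e=[0,16,28] → .  [on edge]
    (3,4)@(7, 9): e=[0,8,36] → .  [on edge]
    (2,5)@(5, 11): e=[0,0,44] → .  [on edge]
    (1,6)@(3, 13): e=[0,-8,52] → .  [on edge]
  covered (3 px):
    . . . . . . . .
    . . . . . X . .
    . . . . X . . .
    . . . X . . . .
    . . . . . . . .
    . . . . . . . .
    . . . . . . . .

Final: [18,4,22]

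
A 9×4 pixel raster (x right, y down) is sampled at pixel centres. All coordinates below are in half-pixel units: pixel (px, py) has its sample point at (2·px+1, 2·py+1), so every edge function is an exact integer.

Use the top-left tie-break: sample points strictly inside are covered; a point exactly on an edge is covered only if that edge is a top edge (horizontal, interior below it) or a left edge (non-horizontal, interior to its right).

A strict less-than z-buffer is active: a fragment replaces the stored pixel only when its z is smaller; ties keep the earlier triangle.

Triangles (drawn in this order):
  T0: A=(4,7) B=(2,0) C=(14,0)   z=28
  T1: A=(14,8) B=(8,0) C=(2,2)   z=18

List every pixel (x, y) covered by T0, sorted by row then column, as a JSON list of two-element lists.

T0:
  2·area = 84
  edge (4, 7)→(2, 0): d=(-2,-7) top-left  bias=+0
  edge (2, 0)→(14, 0): d=(12,0) top-left  bias=+0
  edge (14, 0)→(4, 7): d=(-10,7) right/bottom  bias=-1
    (1,0)@(3, 1): e=[5,12,67] → █
    (2,0)@(5, 1): e=[19,12,53] → █
    (3,0)@(7, 1): e=[33,12,39] → █
    (4,0)@(9, 1): e=[47,12,25] → █
    (5,0)@(11, 1): e=[61,12,11] → █
    (6,0)@(13, 1): e=[75,12,-3] → ·
    (1,1)@(3, 3): e=[1,36,47] → █
    (5,1)@(11, 3): e=[57,36,-9] → ·
    (1,2)@(3, 5): e=[-3,60,27] → ·
    (2,2)@(5, 5): e=[11,60,13] → █
    (3,2)@(7, 5): e=[25,60,-1] → ·
    (4,2)@(9, 5): e=[39,60,-15] → ·
  covered (10 px):
    · █ █ █ █ █ · · ·
    · █ █ █ █ · · · ·
    · · █ · · · · · ·
    · · · · · · · · ·
T1:
  2·area = 60  (B↔C swapped to make it positive)
  edge (14, 8)→(2, 2): d=(-12,-6) top-left  bias=+0
  edge (2, 2)→(8, 0): d=(6,-2) top-left  bias=+0
  edge (8, 0)→(14, 8): d=(6,8) right/bottom  bias=-1
    (2,0)@(5, 1): e=[30,0,30] → █  [on edge]
    (3,0)@(7, 1): e=[42,4,14] → █
    (4,0)@(9, 1): e=[54,8,-2] → ·
    (2,1)@(5, 3): e=[6,12,42] → █
    (4,1)@(9, 3): e=[30,20,10] → █
    (5,1)@(11, 3): e=[42,24,-6] → ·
    (2,2)@(5, 5): e=[-18,24,54] → ·
    (3,2)@(7, 5): e=[-6,28,38] → ·
    (4,2)@(9, 5): e=[6,32,22] → █
    (5,2)@(11, 5): e=[18,36,6] → █
    (6,2)@(13, 5): e=[30,40,-10] → ·
    (4,3)@(9, 7): e=[-18,44,34] → ·
  covered (8 px):
    · · █ █ · · · · ·
    · · █ █ █ · · · ·
    · · · · █ █ · · ·
    · · · · · · █ · ·

Answer: [[1,0],[2,0],[3,0],[4,0],[5,0],[1,1],[2,1],[3,1],[4,1],[2,2]]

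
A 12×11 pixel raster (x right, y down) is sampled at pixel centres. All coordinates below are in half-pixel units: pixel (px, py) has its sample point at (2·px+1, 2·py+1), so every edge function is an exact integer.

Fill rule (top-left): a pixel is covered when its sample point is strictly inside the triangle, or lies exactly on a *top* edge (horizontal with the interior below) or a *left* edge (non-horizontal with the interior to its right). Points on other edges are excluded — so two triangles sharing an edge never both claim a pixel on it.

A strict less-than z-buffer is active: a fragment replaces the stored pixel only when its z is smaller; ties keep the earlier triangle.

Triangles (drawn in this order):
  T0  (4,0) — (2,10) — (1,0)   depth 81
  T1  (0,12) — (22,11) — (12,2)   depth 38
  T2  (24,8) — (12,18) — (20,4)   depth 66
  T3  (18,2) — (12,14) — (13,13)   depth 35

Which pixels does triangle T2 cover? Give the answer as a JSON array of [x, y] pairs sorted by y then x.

T0:
  2·area = 30
  edge (4, 0)→(2, 10): d=(-2,10) right/bottom  bias=-1
  edge (2, 10)→(1, 0): d=(-1,-10) top-left  bias=+0
  edge (1, 0)→(4, 0): d=(3,0) top-left  bias=+0
    (1,0)@(3, 1): e=[8,19,3] → █
    (2,0)@(5, 1): e=[-12,39,3] → ·
    (1,1)@(3, 3): e=[4,17,9] → █
    (2,1)@(5, 3): e=[-16,37,9] → ·
    (1,2)@(3, 5): e=[0,15,15] → ·  [on edge]
    (0,7)@(1, 15): e=[0,-15,45] → ·  [on edge]
  covered (2 px):
    · █ · · · · · · · · · ·
    · █ · · · · · · · · · ·
    · · · · · · · · · · · ·
    · · · · · · · · · · · ·
    · · · · · · · · · · · ·
    · · · · · · · · · · · ·
    · · · · · · · · · · · ·
    · · · · · · · · · · · ·
    · · · · · · · · · · · ·
    · · · · · · · · · · · ·
    · · · · · · · · · · · ·
T1:
  2·area = 208  (B↔C swapped to make it positive)
  edge (0, 12)→(12, 2): d=(12,-10) top-left  bias=+0
  edge (12, 2)→(22, 11): d=(10,9) right/bottom  bias=-1
  edge (22, 11)→(0, 12): d=(-22,1) right/bottom  bias=-1
    (5,1)@(11, 3): e=[2,19,187] → █
    (6,1)@(13, 3): e=[22,1,185] → █
    (7,1)@(15, 3): e=[42,-17,183] → ·
    (4,2)@(9, 5): e=[6,57,145] → █
    (7,2)@(15, 5): e=[66,3,139] → █
    (8,2)@(17, 5): e=[86,-15,137] → ·
    (3,3)@(7, 7): e=[10,95,103] → █
    (8,3)@(17, 7): e=[110,5,93] → █
    (9,3)@(19, 7): e=[130,-13,91] → ·
    (2,4)@(5, 9): e=[14,133,61] → █
    (9,4)@(19, 9): e=[154,7,47] → █
    (10,4)@(21, 9): e=[174,-11,45] → ·
  covered (30 px):
    · · · · · · · · · · · ·
    · · · · · █ █ · · · · ·
    · · · · █ █ █ █ · · · ·
    · · · █ █ █ █ █ █ · · ·
    · · █ █ █ █ █ █ █ █ · ·
    · █ █ █ █ █ █ █ █ █ █ ·
    · · · · · · · · · · · ·
    · · · · · · · · · · · ·
    · · · · · · · · · · · ·
    · · · · · · · · · · · ·
    · · · · · · · · · · · ·
T2:
  2·area = 88
  edge (24, 8)→(12, 18): d=(-12,10) right/bottom  bias=-1
  edge (12, 18)→(20, 4): d=(8,-14) top-left  bias=+0
  edge (20, 4)→(24, 8): d=(4,4) right/bottom  bias=-1
    (8,0)@(17, 1): e=[154,-66,0] → ·  [on edge]
    (9,1)@(19, 3): e=[110,-22,0] → ·  [on edge]
    (10,2)@(21, 5): e=[66,22,0] → ·  [on edge]
    (9,3)@(19, 7): e=[62,10,16] → █
    (10,3)@(21, 7): e=[42,38,8] → █
    (11,3)@(23, 7): e=[22,66,0] → ·  [on edge]
    (9,4)@(19, 9): e=[38,26,24] → █
    (11,4)@(23, 9): e=[-2,82,8] → ·
    (8,5)@(17, 11): e=[34,14,40] → █
    (10,5)@(21, 11): e=[-6,70,24] → ·
    (7,6)@(15, 13): e=[30,2,56] → █
    (9,6)@(19, 13): e=[-10,58,40] → ·
  covered (10 px):
    · · · · · · · · · · · ·
    · · · · · · · · · · · ·
    · · · · · · · · · · · ·
    · · · · · · · · · █ █ ·
    · · · · · · · · · █ █ ·
    · · · · · · · · █ █ · ·
    · · · · · · · █ █ · · ·
    · · · · · · · █ · · · ·
    · · · · · · █ · · · · ·
    · · · · · · · · · · · ·
    · · · · · · · · · · · ·
T3:
  2·area = 6  (B↔C swapped to make it positive)
  edge (18, 2)→(13, 13): d=(-5,11) right/bottom  bias=-1
  edge (13, 13)→(12, 14): d=(-1,1) right/bottom  bias=-1
  edge (12, 14)→(18, 2): d=(6,-12) top-left  bias=+0
    (11,1)@(23, 3): e=[-60,0,66] → ·  [on edge]
    (10,2)@(21, 5): e=[-48,0,54] → ·  [on edge]
    (9,3)@(19, 7): e=[-36,0,42] → ·  [on edge]
    (8,4)@(17, 9): e=[-24,0,30] → ·  [on edge]
    (7,5)@(15, 11): e=[-12,0,18] → ·  [on edge]
    (6,6)@(13, 13): e=[0,0,6] → ·  [on edge]
    (5,7)@(11, 15): e=[12,0,-6] → ·  [on edge]
    (4,8)@(9, 17): e=[24,0,-18] → ·  [on edge]
    (3,9)@(7, 19): e=[36,0,-30] → ·  [on edge]
    (2,10)@(5, 21): e=[48,0,-42] → ·  [on edge]
  covered (0 px):
    · · · · · · · · · · · ·
    · · · · · · · · · · · ·
    · · · · · · · · · · · ·
    · · · · · · · · · · · ·
    · · · · · · · · · · · ·
    · · · · · · · · · · · ·
    · · · · · · · · · · · ·
    · · · · · · · · · · · ·
    · · · · · · · · · · · ·
    · · · · · · · · · · · ·
    · · · · · · · · · · · ·

Answer: [[9,3],[10,3],[9,4],[10,4],[8,5],[9,5],[7,6],[8,6],[7,7],[6,8]]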